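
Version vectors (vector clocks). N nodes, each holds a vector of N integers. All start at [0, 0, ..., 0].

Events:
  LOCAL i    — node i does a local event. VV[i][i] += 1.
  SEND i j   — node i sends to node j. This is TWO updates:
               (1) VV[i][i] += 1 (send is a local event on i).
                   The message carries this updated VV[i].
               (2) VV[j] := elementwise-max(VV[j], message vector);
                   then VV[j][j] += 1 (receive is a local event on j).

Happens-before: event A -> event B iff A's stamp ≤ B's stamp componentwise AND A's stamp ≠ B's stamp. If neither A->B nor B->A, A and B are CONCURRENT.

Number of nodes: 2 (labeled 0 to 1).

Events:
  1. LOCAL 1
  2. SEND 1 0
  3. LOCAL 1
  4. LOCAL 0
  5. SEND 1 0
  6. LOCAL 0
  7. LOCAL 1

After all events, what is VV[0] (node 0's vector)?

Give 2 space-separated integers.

Initial: VV[0]=[0, 0]
Initial: VV[1]=[0, 0]
Event 1: LOCAL 1: VV[1][1]++ -> VV[1]=[0, 1]
Event 2: SEND 1->0: VV[1][1]++ -> VV[1]=[0, 2], msg_vec=[0, 2]; VV[0]=max(VV[0],msg_vec) then VV[0][0]++ -> VV[0]=[1, 2]
Event 3: LOCAL 1: VV[1][1]++ -> VV[1]=[0, 3]
Event 4: LOCAL 0: VV[0][0]++ -> VV[0]=[2, 2]
Event 5: SEND 1->0: VV[1][1]++ -> VV[1]=[0, 4], msg_vec=[0, 4]; VV[0]=max(VV[0],msg_vec) then VV[0][0]++ -> VV[0]=[3, 4]
Event 6: LOCAL 0: VV[0][0]++ -> VV[0]=[4, 4]
Event 7: LOCAL 1: VV[1][1]++ -> VV[1]=[0, 5]
Final vectors: VV[0]=[4, 4]; VV[1]=[0, 5]

Answer: 4 4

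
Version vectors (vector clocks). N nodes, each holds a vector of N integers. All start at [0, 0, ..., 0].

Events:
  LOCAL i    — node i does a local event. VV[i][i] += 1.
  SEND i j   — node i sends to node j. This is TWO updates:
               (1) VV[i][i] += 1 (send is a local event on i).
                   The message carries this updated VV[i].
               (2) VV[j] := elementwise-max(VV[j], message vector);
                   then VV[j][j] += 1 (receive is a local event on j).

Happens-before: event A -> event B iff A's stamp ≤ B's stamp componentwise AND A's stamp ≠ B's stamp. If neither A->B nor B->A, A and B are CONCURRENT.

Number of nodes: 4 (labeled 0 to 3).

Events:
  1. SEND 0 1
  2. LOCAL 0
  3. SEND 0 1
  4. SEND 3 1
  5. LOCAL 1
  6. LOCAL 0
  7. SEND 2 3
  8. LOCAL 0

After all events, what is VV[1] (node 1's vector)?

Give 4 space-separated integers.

Initial: VV[0]=[0, 0, 0, 0]
Initial: VV[1]=[0, 0, 0, 0]
Initial: VV[2]=[0, 0, 0, 0]
Initial: VV[3]=[0, 0, 0, 0]
Event 1: SEND 0->1: VV[0][0]++ -> VV[0]=[1, 0, 0, 0], msg_vec=[1, 0, 0, 0]; VV[1]=max(VV[1],msg_vec) then VV[1][1]++ -> VV[1]=[1, 1, 0, 0]
Event 2: LOCAL 0: VV[0][0]++ -> VV[0]=[2, 0, 0, 0]
Event 3: SEND 0->1: VV[0][0]++ -> VV[0]=[3, 0, 0, 0], msg_vec=[3, 0, 0, 0]; VV[1]=max(VV[1],msg_vec) then VV[1][1]++ -> VV[1]=[3, 2, 0, 0]
Event 4: SEND 3->1: VV[3][3]++ -> VV[3]=[0, 0, 0, 1], msg_vec=[0, 0, 0, 1]; VV[1]=max(VV[1],msg_vec) then VV[1][1]++ -> VV[1]=[3, 3, 0, 1]
Event 5: LOCAL 1: VV[1][1]++ -> VV[1]=[3, 4, 0, 1]
Event 6: LOCAL 0: VV[0][0]++ -> VV[0]=[4, 0, 0, 0]
Event 7: SEND 2->3: VV[2][2]++ -> VV[2]=[0, 0, 1, 0], msg_vec=[0, 0, 1, 0]; VV[3]=max(VV[3],msg_vec) then VV[3][3]++ -> VV[3]=[0, 0, 1, 2]
Event 8: LOCAL 0: VV[0][0]++ -> VV[0]=[5, 0, 0, 0]
Final vectors: VV[0]=[5, 0, 0, 0]; VV[1]=[3, 4, 0, 1]; VV[2]=[0, 0, 1, 0]; VV[3]=[0, 0, 1, 2]

Answer: 3 4 0 1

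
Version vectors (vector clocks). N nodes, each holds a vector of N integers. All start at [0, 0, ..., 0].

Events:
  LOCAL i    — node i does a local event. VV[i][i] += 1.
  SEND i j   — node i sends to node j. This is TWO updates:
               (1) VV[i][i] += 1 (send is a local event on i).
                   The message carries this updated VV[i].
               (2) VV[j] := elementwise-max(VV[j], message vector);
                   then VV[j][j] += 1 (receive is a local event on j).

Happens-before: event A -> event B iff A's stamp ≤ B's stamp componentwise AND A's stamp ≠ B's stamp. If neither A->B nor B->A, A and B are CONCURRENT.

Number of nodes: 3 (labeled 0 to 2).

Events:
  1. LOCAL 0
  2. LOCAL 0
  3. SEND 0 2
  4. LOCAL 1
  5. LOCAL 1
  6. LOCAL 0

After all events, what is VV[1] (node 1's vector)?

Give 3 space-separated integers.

Answer: 0 2 0

Derivation:
Initial: VV[0]=[0, 0, 0]
Initial: VV[1]=[0, 0, 0]
Initial: VV[2]=[0, 0, 0]
Event 1: LOCAL 0: VV[0][0]++ -> VV[0]=[1, 0, 0]
Event 2: LOCAL 0: VV[0][0]++ -> VV[0]=[2, 0, 0]
Event 3: SEND 0->2: VV[0][0]++ -> VV[0]=[3, 0, 0], msg_vec=[3, 0, 0]; VV[2]=max(VV[2],msg_vec) then VV[2][2]++ -> VV[2]=[3, 0, 1]
Event 4: LOCAL 1: VV[1][1]++ -> VV[1]=[0, 1, 0]
Event 5: LOCAL 1: VV[1][1]++ -> VV[1]=[0, 2, 0]
Event 6: LOCAL 0: VV[0][0]++ -> VV[0]=[4, 0, 0]
Final vectors: VV[0]=[4, 0, 0]; VV[1]=[0, 2, 0]; VV[2]=[3, 0, 1]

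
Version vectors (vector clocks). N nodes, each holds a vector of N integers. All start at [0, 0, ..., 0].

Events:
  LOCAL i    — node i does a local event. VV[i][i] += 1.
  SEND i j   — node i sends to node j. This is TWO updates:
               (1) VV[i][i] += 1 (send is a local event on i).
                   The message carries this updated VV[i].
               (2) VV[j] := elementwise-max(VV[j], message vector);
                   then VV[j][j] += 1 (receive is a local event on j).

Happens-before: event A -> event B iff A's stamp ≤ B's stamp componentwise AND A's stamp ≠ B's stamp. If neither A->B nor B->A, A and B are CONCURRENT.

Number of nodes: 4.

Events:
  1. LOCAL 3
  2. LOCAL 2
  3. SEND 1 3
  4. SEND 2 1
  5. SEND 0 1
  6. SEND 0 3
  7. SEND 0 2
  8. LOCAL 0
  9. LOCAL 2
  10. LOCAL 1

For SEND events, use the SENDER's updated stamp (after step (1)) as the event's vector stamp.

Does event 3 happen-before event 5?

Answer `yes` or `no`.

Initial: VV[0]=[0, 0, 0, 0]
Initial: VV[1]=[0, 0, 0, 0]
Initial: VV[2]=[0, 0, 0, 0]
Initial: VV[3]=[0, 0, 0, 0]
Event 1: LOCAL 3: VV[3][3]++ -> VV[3]=[0, 0, 0, 1]
Event 2: LOCAL 2: VV[2][2]++ -> VV[2]=[0, 0, 1, 0]
Event 3: SEND 1->3: VV[1][1]++ -> VV[1]=[0, 1, 0, 0], msg_vec=[0, 1, 0, 0]; VV[3]=max(VV[3],msg_vec) then VV[3][3]++ -> VV[3]=[0, 1, 0, 2]
Event 4: SEND 2->1: VV[2][2]++ -> VV[2]=[0, 0, 2, 0], msg_vec=[0, 0, 2, 0]; VV[1]=max(VV[1],msg_vec) then VV[1][1]++ -> VV[1]=[0, 2, 2, 0]
Event 5: SEND 0->1: VV[0][0]++ -> VV[0]=[1, 0, 0, 0], msg_vec=[1, 0, 0, 0]; VV[1]=max(VV[1],msg_vec) then VV[1][1]++ -> VV[1]=[1, 3, 2, 0]
Event 6: SEND 0->3: VV[0][0]++ -> VV[0]=[2, 0, 0, 0], msg_vec=[2, 0, 0, 0]; VV[3]=max(VV[3],msg_vec) then VV[3][3]++ -> VV[3]=[2, 1, 0, 3]
Event 7: SEND 0->2: VV[0][0]++ -> VV[0]=[3, 0, 0, 0], msg_vec=[3, 0, 0, 0]; VV[2]=max(VV[2],msg_vec) then VV[2][2]++ -> VV[2]=[3, 0, 3, 0]
Event 8: LOCAL 0: VV[0][0]++ -> VV[0]=[4, 0, 0, 0]
Event 9: LOCAL 2: VV[2][2]++ -> VV[2]=[3, 0, 4, 0]
Event 10: LOCAL 1: VV[1][1]++ -> VV[1]=[1, 4, 2, 0]
Event 3 stamp: [0, 1, 0, 0]
Event 5 stamp: [1, 0, 0, 0]
[0, 1, 0, 0] <= [1, 0, 0, 0]? False. Equal? False. Happens-before: False

Answer: no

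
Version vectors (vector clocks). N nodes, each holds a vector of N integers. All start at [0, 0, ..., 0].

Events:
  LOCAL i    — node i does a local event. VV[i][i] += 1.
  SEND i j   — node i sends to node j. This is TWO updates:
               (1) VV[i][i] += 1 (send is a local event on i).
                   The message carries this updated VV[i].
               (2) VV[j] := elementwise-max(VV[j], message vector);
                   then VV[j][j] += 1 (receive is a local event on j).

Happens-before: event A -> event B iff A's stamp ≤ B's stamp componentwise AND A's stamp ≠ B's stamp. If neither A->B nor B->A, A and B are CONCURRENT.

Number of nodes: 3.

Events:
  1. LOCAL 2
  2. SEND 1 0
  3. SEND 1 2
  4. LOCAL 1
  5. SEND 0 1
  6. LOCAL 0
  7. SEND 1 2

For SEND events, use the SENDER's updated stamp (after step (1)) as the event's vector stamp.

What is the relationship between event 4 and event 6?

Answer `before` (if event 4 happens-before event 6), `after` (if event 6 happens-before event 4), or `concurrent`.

Answer: concurrent

Derivation:
Initial: VV[0]=[0, 0, 0]
Initial: VV[1]=[0, 0, 0]
Initial: VV[2]=[0, 0, 0]
Event 1: LOCAL 2: VV[2][2]++ -> VV[2]=[0, 0, 1]
Event 2: SEND 1->0: VV[1][1]++ -> VV[1]=[0, 1, 0], msg_vec=[0, 1, 0]; VV[0]=max(VV[0],msg_vec) then VV[0][0]++ -> VV[0]=[1, 1, 0]
Event 3: SEND 1->2: VV[1][1]++ -> VV[1]=[0, 2, 0], msg_vec=[0, 2, 0]; VV[2]=max(VV[2],msg_vec) then VV[2][2]++ -> VV[2]=[0, 2, 2]
Event 4: LOCAL 1: VV[1][1]++ -> VV[1]=[0, 3, 0]
Event 5: SEND 0->1: VV[0][0]++ -> VV[0]=[2, 1, 0], msg_vec=[2, 1, 0]; VV[1]=max(VV[1],msg_vec) then VV[1][1]++ -> VV[1]=[2, 4, 0]
Event 6: LOCAL 0: VV[0][0]++ -> VV[0]=[3, 1, 0]
Event 7: SEND 1->2: VV[1][1]++ -> VV[1]=[2, 5, 0], msg_vec=[2, 5, 0]; VV[2]=max(VV[2],msg_vec) then VV[2][2]++ -> VV[2]=[2, 5, 3]
Event 4 stamp: [0, 3, 0]
Event 6 stamp: [3, 1, 0]
[0, 3, 0] <= [3, 1, 0]? False
[3, 1, 0] <= [0, 3, 0]? False
Relation: concurrent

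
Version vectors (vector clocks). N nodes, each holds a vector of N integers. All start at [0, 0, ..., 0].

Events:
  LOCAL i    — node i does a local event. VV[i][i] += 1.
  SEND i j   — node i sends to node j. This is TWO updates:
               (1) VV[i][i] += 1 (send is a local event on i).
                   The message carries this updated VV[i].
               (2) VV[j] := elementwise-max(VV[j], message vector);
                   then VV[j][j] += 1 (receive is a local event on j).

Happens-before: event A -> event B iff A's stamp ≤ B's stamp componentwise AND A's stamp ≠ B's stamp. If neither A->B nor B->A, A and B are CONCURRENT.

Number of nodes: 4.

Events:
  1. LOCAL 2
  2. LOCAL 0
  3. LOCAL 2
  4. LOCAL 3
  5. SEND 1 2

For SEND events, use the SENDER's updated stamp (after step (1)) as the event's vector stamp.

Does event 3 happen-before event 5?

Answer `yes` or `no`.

Answer: no

Derivation:
Initial: VV[0]=[0, 0, 0, 0]
Initial: VV[1]=[0, 0, 0, 0]
Initial: VV[2]=[0, 0, 0, 0]
Initial: VV[3]=[0, 0, 0, 0]
Event 1: LOCAL 2: VV[2][2]++ -> VV[2]=[0, 0, 1, 0]
Event 2: LOCAL 0: VV[0][0]++ -> VV[0]=[1, 0, 0, 0]
Event 3: LOCAL 2: VV[2][2]++ -> VV[2]=[0, 0, 2, 0]
Event 4: LOCAL 3: VV[3][3]++ -> VV[3]=[0, 0, 0, 1]
Event 5: SEND 1->2: VV[1][1]++ -> VV[1]=[0, 1, 0, 0], msg_vec=[0, 1, 0, 0]; VV[2]=max(VV[2],msg_vec) then VV[2][2]++ -> VV[2]=[0, 1, 3, 0]
Event 3 stamp: [0, 0, 2, 0]
Event 5 stamp: [0, 1, 0, 0]
[0, 0, 2, 0] <= [0, 1, 0, 0]? False. Equal? False. Happens-before: False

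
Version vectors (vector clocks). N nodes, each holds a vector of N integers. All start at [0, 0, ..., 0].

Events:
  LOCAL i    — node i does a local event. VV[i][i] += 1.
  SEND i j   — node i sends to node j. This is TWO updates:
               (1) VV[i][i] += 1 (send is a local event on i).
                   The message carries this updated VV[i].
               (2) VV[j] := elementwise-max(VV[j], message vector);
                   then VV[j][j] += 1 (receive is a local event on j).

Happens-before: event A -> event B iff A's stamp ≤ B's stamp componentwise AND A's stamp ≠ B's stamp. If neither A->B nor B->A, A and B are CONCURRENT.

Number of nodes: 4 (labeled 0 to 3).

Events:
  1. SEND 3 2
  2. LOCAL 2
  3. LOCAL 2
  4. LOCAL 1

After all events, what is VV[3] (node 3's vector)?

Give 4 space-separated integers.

Answer: 0 0 0 1

Derivation:
Initial: VV[0]=[0, 0, 0, 0]
Initial: VV[1]=[0, 0, 0, 0]
Initial: VV[2]=[0, 0, 0, 0]
Initial: VV[3]=[0, 0, 0, 0]
Event 1: SEND 3->2: VV[3][3]++ -> VV[3]=[0, 0, 0, 1], msg_vec=[0, 0, 0, 1]; VV[2]=max(VV[2],msg_vec) then VV[2][2]++ -> VV[2]=[0, 0, 1, 1]
Event 2: LOCAL 2: VV[2][2]++ -> VV[2]=[0, 0, 2, 1]
Event 3: LOCAL 2: VV[2][2]++ -> VV[2]=[0, 0, 3, 1]
Event 4: LOCAL 1: VV[1][1]++ -> VV[1]=[0, 1, 0, 0]
Final vectors: VV[0]=[0, 0, 0, 0]; VV[1]=[0, 1, 0, 0]; VV[2]=[0, 0, 3, 1]; VV[3]=[0, 0, 0, 1]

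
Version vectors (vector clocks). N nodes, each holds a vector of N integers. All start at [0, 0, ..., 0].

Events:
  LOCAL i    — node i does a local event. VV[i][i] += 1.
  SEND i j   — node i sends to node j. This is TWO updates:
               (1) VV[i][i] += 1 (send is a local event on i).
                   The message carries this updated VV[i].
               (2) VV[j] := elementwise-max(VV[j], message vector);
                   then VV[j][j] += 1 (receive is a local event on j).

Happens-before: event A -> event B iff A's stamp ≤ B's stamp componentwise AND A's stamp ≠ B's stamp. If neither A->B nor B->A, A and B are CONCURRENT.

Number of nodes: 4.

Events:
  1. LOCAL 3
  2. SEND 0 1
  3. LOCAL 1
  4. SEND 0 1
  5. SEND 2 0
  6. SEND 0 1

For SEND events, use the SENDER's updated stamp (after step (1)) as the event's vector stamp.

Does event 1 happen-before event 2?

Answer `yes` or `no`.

Initial: VV[0]=[0, 0, 0, 0]
Initial: VV[1]=[0, 0, 0, 0]
Initial: VV[2]=[0, 0, 0, 0]
Initial: VV[3]=[0, 0, 0, 0]
Event 1: LOCAL 3: VV[3][3]++ -> VV[3]=[0, 0, 0, 1]
Event 2: SEND 0->1: VV[0][0]++ -> VV[0]=[1, 0, 0, 0], msg_vec=[1, 0, 0, 0]; VV[1]=max(VV[1],msg_vec) then VV[1][1]++ -> VV[1]=[1, 1, 0, 0]
Event 3: LOCAL 1: VV[1][1]++ -> VV[1]=[1, 2, 0, 0]
Event 4: SEND 0->1: VV[0][0]++ -> VV[0]=[2, 0, 0, 0], msg_vec=[2, 0, 0, 0]; VV[1]=max(VV[1],msg_vec) then VV[1][1]++ -> VV[1]=[2, 3, 0, 0]
Event 5: SEND 2->0: VV[2][2]++ -> VV[2]=[0, 0, 1, 0], msg_vec=[0, 0, 1, 0]; VV[0]=max(VV[0],msg_vec) then VV[0][0]++ -> VV[0]=[3, 0, 1, 0]
Event 6: SEND 0->1: VV[0][0]++ -> VV[0]=[4, 0, 1, 0], msg_vec=[4, 0, 1, 0]; VV[1]=max(VV[1],msg_vec) then VV[1][1]++ -> VV[1]=[4, 4, 1, 0]
Event 1 stamp: [0, 0, 0, 1]
Event 2 stamp: [1, 0, 0, 0]
[0, 0, 0, 1] <= [1, 0, 0, 0]? False. Equal? False. Happens-before: False

Answer: no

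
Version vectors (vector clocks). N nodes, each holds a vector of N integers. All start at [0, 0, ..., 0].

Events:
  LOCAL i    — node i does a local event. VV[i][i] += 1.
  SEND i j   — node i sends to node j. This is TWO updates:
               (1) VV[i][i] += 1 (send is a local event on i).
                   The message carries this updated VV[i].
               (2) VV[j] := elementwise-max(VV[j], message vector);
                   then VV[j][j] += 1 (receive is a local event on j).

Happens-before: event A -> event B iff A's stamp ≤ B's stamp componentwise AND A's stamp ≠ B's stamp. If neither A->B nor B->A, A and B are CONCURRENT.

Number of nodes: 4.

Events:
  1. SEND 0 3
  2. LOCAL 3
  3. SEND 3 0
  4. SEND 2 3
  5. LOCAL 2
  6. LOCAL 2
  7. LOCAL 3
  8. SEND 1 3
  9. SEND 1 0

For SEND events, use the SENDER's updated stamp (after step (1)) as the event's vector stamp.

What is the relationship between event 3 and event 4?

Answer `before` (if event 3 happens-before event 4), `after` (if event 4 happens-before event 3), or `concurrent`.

Initial: VV[0]=[0, 0, 0, 0]
Initial: VV[1]=[0, 0, 0, 0]
Initial: VV[2]=[0, 0, 0, 0]
Initial: VV[3]=[0, 0, 0, 0]
Event 1: SEND 0->3: VV[0][0]++ -> VV[0]=[1, 0, 0, 0], msg_vec=[1, 0, 0, 0]; VV[3]=max(VV[3],msg_vec) then VV[3][3]++ -> VV[3]=[1, 0, 0, 1]
Event 2: LOCAL 3: VV[3][3]++ -> VV[3]=[1, 0, 0, 2]
Event 3: SEND 3->0: VV[3][3]++ -> VV[3]=[1, 0, 0, 3], msg_vec=[1, 0, 0, 3]; VV[0]=max(VV[0],msg_vec) then VV[0][0]++ -> VV[0]=[2, 0, 0, 3]
Event 4: SEND 2->3: VV[2][2]++ -> VV[2]=[0, 0, 1, 0], msg_vec=[0, 0, 1, 0]; VV[3]=max(VV[3],msg_vec) then VV[3][3]++ -> VV[3]=[1, 0, 1, 4]
Event 5: LOCAL 2: VV[2][2]++ -> VV[2]=[0, 0, 2, 0]
Event 6: LOCAL 2: VV[2][2]++ -> VV[2]=[0, 0, 3, 0]
Event 7: LOCAL 3: VV[3][3]++ -> VV[3]=[1, 0, 1, 5]
Event 8: SEND 1->3: VV[1][1]++ -> VV[1]=[0, 1, 0, 0], msg_vec=[0, 1, 0, 0]; VV[3]=max(VV[3],msg_vec) then VV[3][3]++ -> VV[3]=[1, 1, 1, 6]
Event 9: SEND 1->0: VV[1][1]++ -> VV[1]=[0, 2, 0, 0], msg_vec=[0, 2, 0, 0]; VV[0]=max(VV[0],msg_vec) then VV[0][0]++ -> VV[0]=[3, 2, 0, 3]
Event 3 stamp: [1, 0, 0, 3]
Event 4 stamp: [0, 0, 1, 0]
[1, 0, 0, 3] <= [0, 0, 1, 0]? False
[0, 0, 1, 0] <= [1, 0, 0, 3]? False
Relation: concurrent

Answer: concurrent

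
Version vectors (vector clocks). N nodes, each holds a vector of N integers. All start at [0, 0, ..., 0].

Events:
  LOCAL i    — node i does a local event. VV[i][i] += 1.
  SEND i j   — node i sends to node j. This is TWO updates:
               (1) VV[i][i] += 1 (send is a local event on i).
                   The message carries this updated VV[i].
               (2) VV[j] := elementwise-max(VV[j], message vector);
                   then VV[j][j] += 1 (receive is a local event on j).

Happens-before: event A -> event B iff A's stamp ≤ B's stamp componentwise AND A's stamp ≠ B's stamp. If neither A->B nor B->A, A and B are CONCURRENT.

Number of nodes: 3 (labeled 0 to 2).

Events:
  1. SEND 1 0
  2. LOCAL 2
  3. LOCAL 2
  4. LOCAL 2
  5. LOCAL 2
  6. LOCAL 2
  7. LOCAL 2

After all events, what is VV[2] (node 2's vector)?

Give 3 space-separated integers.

Initial: VV[0]=[0, 0, 0]
Initial: VV[1]=[0, 0, 0]
Initial: VV[2]=[0, 0, 0]
Event 1: SEND 1->0: VV[1][1]++ -> VV[1]=[0, 1, 0], msg_vec=[0, 1, 0]; VV[0]=max(VV[0],msg_vec) then VV[0][0]++ -> VV[0]=[1, 1, 0]
Event 2: LOCAL 2: VV[2][2]++ -> VV[2]=[0, 0, 1]
Event 3: LOCAL 2: VV[2][2]++ -> VV[2]=[0, 0, 2]
Event 4: LOCAL 2: VV[2][2]++ -> VV[2]=[0, 0, 3]
Event 5: LOCAL 2: VV[2][2]++ -> VV[2]=[0, 0, 4]
Event 6: LOCAL 2: VV[2][2]++ -> VV[2]=[0, 0, 5]
Event 7: LOCAL 2: VV[2][2]++ -> VV[2]=[0, 0, 6]
Final vectors: VV[0]=[1, 1, 0]; VV[1]=[0, 1, 0]; VV[2]=[0, 0, 6]

Answer: 0 0 6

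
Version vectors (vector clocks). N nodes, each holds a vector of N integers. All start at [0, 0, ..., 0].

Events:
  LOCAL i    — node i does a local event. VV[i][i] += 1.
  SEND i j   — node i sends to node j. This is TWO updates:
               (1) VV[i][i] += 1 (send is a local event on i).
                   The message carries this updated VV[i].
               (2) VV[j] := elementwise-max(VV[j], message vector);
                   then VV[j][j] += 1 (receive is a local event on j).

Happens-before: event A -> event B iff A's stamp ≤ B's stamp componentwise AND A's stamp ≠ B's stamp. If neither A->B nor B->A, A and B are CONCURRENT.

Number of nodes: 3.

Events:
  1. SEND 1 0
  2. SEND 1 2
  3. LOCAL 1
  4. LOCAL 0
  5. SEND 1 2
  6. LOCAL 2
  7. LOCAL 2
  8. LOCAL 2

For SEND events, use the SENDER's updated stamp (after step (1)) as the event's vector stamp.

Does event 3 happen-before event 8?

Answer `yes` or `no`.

Answer: yes

Derivation:
Initial: VV[0]=[0, 0, 0]
Initial: VV[1]=[0, 0, 0]
Initial: VV[2]=[0, 0, 0]
Event 1: SEND 1->0: VV[1][1]++ -> VV[1]=[0, 1, 0], msg_vec=[0, 1, 0]; VV[0]=max(VV[0],msg_vec) then VV[0][0]++ -> VV[0]=[1, 1, 0]
Event 2: SEND 1->2: VV[1][1]++ -> VV[1]=[0, 2, 0], msg_vec=[0, 2, 0]; VV[2]=max(VV[2],msg_vec) then VV[2][2]++ -> VV[2]=[0, 2, 1]
Event 3: LOCAL 1: VV[1][1]++ -> VV[1]=[0, 3, 0]
Event 4: LOCAL 0: VV[0][0]++ -> VV[0]=[2, 1, 0]
Event 5: SEND 1->2: VV[1][1]++ -> VV[1]=[0, 4, 0], msg_vec=[0, 4, 0]; VV[2]=max(VV[2],msg_vec) then VV[2][2]++ -> VV[2]=[0, 4, 2]
Event 6: LOCAL 2: VV[2][2]++ -> VV[2]=[0, 4, 3]
Event 7: LOCAL 2: VV[2][2]++ -> VV[2]=[0, 4, 4]
Event 8: LOCAL 2: VV[2][2]++ -> VV[2]=[0, 4, 5]
Event 3 stamp: [0, 3, 0]
Event 8 stamp: [0, 4, 5]
[0, 3, 0] <= [0, 4, 5]? True. Equal? False. Happens-before: True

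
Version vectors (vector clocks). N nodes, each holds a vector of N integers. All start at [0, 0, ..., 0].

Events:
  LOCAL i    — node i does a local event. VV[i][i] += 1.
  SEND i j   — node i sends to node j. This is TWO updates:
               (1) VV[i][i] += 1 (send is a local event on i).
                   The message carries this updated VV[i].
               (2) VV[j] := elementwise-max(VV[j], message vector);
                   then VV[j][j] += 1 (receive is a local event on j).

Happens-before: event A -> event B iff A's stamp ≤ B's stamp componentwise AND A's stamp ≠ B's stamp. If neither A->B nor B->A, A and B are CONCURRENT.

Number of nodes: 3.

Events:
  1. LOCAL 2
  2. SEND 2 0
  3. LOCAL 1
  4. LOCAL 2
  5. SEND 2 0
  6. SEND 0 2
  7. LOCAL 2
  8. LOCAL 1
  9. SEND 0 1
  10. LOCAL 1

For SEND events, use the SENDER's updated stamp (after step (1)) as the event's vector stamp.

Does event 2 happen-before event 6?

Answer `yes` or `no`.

Initial: VV[0]=[0, 0, 0]
Initial: VV[1]=[0, 0, 0]
Initial: VV[2]=[0, 0, 0]
Event 1: LOCAL 2: VV[2][2]++ -> VV[2]=[0, 0, 1]
Event 2: SEND 2->0: VV[2][2]++ -> VV[2]=[0, 0, 2], msg_vec=[0, 0, 2]; VV[0]=max(VV[0],msg_vec) then VV[0][0]++ -> VV[0]=[1, 0, 2]
Event 3: LOCAL 1: VV[1][1]++ -> VV[1]=[0, 1, 0]
Event 4: LOCAL 2: VV[2][2]++ -> VV[2]=[0, 0, 3]
Event 5: SEND 2->0: VV[2][2]++ -> VV[2]=[0, 0, 4], msg_vec=[0, 0, 4]; VV[0]=max(VV[0],msg_vec) then VV[0][0]++ -> VV[0]=[2, 0, 4]
Event 6: SEND 0->2: VV[0][0]++ -> VV[0]=[3, 0, 4], msg_vec=[3, 0, 4]; VV[2]=max(VV[2],msg_vec) then VV[2][2]++ -> VV[2]=[3, 0, 5]
Event 7: LOCAL 2: VV[2][2]++ -> VV[2]=[3, 0, 6]
Event 8: LOCAL 1: VV[1][1]++ -> VV[1]=[0, 2, 0]
Event 9: SEND 0->1: VV[0][0]++ -> VV[0]=[4, 0, 4], msg_vec=[4, 0, 4]; VV[1]=max(VV[1],msg_vec) then VV[1][1]++ -> VV[1]=[4, 3, 4]
Event 10: LOCAL 1: VV[1][1]++ -> VV[1]=[4, 4, 4]
Event 2 stamp: [0, 0, 2]
Event 6 stamp: [3, 0, 4]
[0, 0, 2] <= [3, 0, 4]? True. Equal? False. Happens-before: True

Answer: yes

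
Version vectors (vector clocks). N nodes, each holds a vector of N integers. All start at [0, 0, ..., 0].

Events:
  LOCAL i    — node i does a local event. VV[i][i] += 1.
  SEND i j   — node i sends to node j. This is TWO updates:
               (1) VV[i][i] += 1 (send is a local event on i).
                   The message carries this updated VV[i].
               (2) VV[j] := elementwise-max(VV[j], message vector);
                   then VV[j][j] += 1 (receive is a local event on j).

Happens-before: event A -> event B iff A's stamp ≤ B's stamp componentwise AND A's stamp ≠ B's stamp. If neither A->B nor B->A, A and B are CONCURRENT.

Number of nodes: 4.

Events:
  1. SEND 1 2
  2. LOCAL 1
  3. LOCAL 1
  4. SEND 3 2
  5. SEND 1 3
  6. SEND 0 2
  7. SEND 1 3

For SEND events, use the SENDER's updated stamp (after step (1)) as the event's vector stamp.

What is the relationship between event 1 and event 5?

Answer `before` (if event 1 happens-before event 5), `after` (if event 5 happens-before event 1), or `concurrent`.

Initial: VV[0]=[0, 0, 0, 0]
Initial: VV[1]=[0, 0, 0, 0]
Initial: VV[2]=[0, 0, 0, 0]
Initial: VV[3]=[0, 0, 0, 0]
Event 1: SEND 1->2: VV[1][1]++ -> VV[1]=[0, 1, 0, 0], msg_vec=[0, 1, 0, 0]; VV[2]=max(VV[2],msg_vec) then VV[2][2]++ -> VV[2]=[0, 1, 1, 0]
Event 2: LOCAL 1: VV[1][1]++ -> VV[1]=[0, 2, 0, 0]
Event 3: LOCAL 1: VV[1][1]++ -> VV[1]=[0, 3, 0, 0]
Event 4: SEND 3->2: VV[3][3]++ -> VV[3]=[0, 0, 0, 1], msg_vec=[0, 0, 0, 1]; VV[2]=max(VV[2],msg_vec) then VV[2][2]++ -> VV[2]=[0, 1, 2, 1]
Event 5: SEND 1->3: VV[1][1]++ -> VV[1]=[0, 4, 0, 0], msg_vec=[0, 4, 0, 0]; VV[3]=max(VV[3],msg_vec) then VV[3][3]++ -> VV[3]=[0, 4, 0, 2]
Event 6: SEND 0->2: VV[0][0]++ -> VV[0]=[1, 0, 0, 0], msg_vec=[1, 0, 0, 0]; VV[2]=max(VV[2],msg_vec) then VV[2][2]++ -> VV[2]=[1, 1, 3, 1]
Event 7: SEND 1->3: VV[1][1]++ -> VV[1]=[0, 5, 0, 0], msg_vec=[0, 5, 0, 0]; VV[3]=max(VV[3],msg_vec) then VV[3][3]++ -> VV[3]=[0, 5, 0, 3]
Event 1 stamp: [0, 1, 0, 0]
Event 5 stamp: [0, 4, 0, 0]
[0, 1, 0, 0] <= [0, 4, 0, 0]? True
[0, 4, 0, 0] <= [0, 1, 0, 0]? False
Relation: before

Answer: before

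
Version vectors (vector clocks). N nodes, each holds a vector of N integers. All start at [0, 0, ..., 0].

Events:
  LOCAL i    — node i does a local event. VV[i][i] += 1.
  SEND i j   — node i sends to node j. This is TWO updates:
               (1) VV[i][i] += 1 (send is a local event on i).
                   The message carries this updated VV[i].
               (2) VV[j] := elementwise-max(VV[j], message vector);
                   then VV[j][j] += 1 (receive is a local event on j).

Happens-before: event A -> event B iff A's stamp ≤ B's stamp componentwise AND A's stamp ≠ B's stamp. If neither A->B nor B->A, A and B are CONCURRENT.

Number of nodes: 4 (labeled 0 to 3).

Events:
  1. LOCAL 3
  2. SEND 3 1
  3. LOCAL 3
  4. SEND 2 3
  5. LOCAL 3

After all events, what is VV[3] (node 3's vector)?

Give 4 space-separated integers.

Initial: VV[0]=[0, 0, 0, 0]
Initial: VV[1]=[0, 0, 0, 0]
Initial: VV[2]=[0, 0, 0, 0]
Initial: VV[3]=[0, 0, 0, 0]
Event 1: LOCAL 3: VV[3][3]++ -> VV[3]=[0, 0, 0, 1]
Event 2: SEND 3->1: VV[3][3]++ -> VV[3]=[0, 0, 0, 2], msg_vec=[0, 0, 0, 2]; VV[1]=max(VV[1],msg_vec) then VV[1][1]++ -> VV[1]=[0, 1, 0, 2]
Event 3: LOCAL 3: VV[3][3]++ -> VV[3]=[0, 0, 0, 3]
Event 4: SEND 2->3: VV[2][2]++ -> VV[2]=[0, 0, 1, 0], msg_vec=[0, 0, 1, 0]; VV[3]=max(VV[3],msg_vec) then VV[3][3]++ -> VV[3]=[0, 0, 1, 4]
Event 5: LOCAL 3: VV[3][3]++ -> VV[3]=[0, 0, 1, 5]
Final vectors: VV[0]=[0, 0, 0, 0]; VV[1]=[0, 1, 0, 2]; VV[2]=[0, 0, 1, 0]; VV[3]=[0, 0, 1, 5]

Answer: 0 0 1 5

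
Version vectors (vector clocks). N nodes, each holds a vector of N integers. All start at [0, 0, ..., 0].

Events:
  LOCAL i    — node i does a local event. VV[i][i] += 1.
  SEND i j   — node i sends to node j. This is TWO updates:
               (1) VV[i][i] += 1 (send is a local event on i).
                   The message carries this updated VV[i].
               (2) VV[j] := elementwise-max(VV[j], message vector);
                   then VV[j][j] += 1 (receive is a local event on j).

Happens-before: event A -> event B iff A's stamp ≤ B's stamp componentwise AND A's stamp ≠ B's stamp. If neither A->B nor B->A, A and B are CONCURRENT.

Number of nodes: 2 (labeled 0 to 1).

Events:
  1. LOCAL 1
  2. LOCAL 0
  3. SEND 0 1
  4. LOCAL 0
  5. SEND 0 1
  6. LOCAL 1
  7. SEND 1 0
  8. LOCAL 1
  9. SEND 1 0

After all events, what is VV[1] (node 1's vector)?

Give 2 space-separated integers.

Answer: 4 7

Derivation:
Initial: VV[0]=[0, 0]
Initial: VV[1]=[0, 0]
Event 1: LOCAL 1: VV[1][1]++ -> VV[1]=[0, 1]
Event 2: LOCAL 0: VV[0][0]++ -> VV[0]=[1, 0]
Event 3: SEND 0->1: VV[0][0]++ -> VV[0]=[2, 0], msg_vec=[2, 0]; VV[1]=max(VV[1],msg_vec) then VV[1][1]++ -> VV[1]=[2, 2]
Event 4: LOCAL 0: VV[0][0]++ -> VV[0]=[3, 0]
Event 5: SEND 0->1: VV[0][0]++ -> VV[0]=[4, 0], msg_vec=[4, 0]; VV[1]=max(VV[1],msg_vec) then VV[1][1]++ -> VV[1]=[4, 3]
Event 6: LOCAL 1: VV[1][1]++ -> VV[1]=[4, 4]
Event 7: SEND 1->0: VV[1][1]++ -> VV[1]=[4, 5], msg_vec=[4, 5]; VV[0]=max(VV[0],msg_vec) then VV[0][0]++ -> VV[0]=[5, 5]
Event 8: LOCAL 1: VV[1][1]++ -> VV[1]=[4, 6]
Event 9: SEND 1->0: VV[1][1]++ -> VV[1]=[4, 7], msg_vec=[4, 7]; VV[0]=max(VV[0],msg_vec) then VV[0][0]++ -> VV[0]=[6, 7]
Final vectors: VV[0]=[6, 7]; VV[1]=[4, 7]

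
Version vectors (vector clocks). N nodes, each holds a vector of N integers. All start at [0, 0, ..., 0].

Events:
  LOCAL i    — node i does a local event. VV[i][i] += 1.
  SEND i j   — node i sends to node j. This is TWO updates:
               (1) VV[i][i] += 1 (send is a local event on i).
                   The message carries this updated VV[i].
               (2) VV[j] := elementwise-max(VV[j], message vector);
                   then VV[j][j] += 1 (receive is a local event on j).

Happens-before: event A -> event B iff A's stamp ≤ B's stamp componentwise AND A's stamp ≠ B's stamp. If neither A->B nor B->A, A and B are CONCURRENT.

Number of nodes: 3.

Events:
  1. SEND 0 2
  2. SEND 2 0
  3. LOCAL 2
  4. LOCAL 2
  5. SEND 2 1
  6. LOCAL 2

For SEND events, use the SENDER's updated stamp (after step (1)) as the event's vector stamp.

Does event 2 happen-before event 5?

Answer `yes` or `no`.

Initial: VV[0]=[0, 0, 0]
Initial: VV[1]=[0, 0, 0]
Initial: VV[2]=[0, 0, 0]
Event 1: SEND 0->2: VV[0][0]++ -> VV[0]=[1, 0, 0], msg_vec=[1, 0, 0]; VV[2]=max(VV[2],msg_vec) then VV[2][2]++ -> VV[2]=[1, 0, 1]
Event 2: SEND 2->0: VV[2][2]++ -> VV[2]=[1, 0, 2], msg_vec=[1, 0, 2]; VV[0]=max(VV[0],msg_vec) then VV[0][0]++ -> VV[0]=[2, 0, 2]
Event 3: LOCAL 2: VV[2][2]++ -> VV[2]=[1, 0, 3]
Event 4: LOCAL 2: VV[2][2]++ -> VV[2]=[1, 0, 4]
Event 5: SEND 2->1: VV[2][2]++ -> VV[2]=[1, 0, 5], msg_vec=[1, 0, 5]; VV[1]=max(VV[1],msg_vec) then VV[1][1]++ -> VV[1]=[1, 1, 5]
Event 6: LOCAL 2: VV[2][2]++ -> VV[2]=[1, 0, 6]
Event 2 stamp: [1, 0, 2]
Event 5 stamp: [1, 0, 5]
[1, 0, 2] <= [1, 0, 5]? True. Equal? False. Happens-before: True

Answer: yes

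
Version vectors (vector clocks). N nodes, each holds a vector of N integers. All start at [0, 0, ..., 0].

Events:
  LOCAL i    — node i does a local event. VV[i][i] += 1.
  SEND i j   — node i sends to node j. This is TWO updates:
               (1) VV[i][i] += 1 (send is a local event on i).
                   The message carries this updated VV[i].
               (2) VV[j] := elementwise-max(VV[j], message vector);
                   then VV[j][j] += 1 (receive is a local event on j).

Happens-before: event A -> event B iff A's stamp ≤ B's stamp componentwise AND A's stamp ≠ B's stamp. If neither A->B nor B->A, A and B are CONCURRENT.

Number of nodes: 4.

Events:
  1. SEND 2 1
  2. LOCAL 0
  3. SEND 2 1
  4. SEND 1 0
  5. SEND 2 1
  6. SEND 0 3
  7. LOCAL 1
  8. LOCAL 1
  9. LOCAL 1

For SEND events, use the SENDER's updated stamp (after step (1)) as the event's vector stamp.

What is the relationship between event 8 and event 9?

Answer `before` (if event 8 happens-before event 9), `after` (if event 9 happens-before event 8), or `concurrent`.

Initial: VV[0]=[0, 0, 0, 0]
Initial: VV[1]=[0, 0, 0, 0]
Initial: VV[2]=[0, 0, 0, 0]
Initial: VV[3]=[0, 0, 0, 0]
Event 1: SEND 2->1: VV[2][2]++ -> VV[2]=[0, 0, 1, 0], msg_vec=[0, 0, 1, 0]; VV[1]=max(VV[1],msg_vec) then VV[1][1]++ -> VV[1]=[0, 1, 1, 0]
Event 2: LOCAL 0: VV[0][0]++ -> VV[0]=[1, 0, 0, 0]
Event 3: SEND 2->1: VV[2][2]++ -> VV[2]=[0, 0, 2, 0], msg_vec=[0, 0, 2, 0]; VV[1]=max(VV[1],msg_vec) then VV[1][1]++ -> VV[1]=[0, 2, 2, 0]
Event 4: SEND 1->0: VV[1][1]++ -> VV[1]=[0, 3, 2, 0], msg_vec=[0, 3, 2, 0]; VV[0]=max(VV[0],msg_vec) then VV[0][0]++ -> VV[0]=[2, 3, 2, 0]
Event 5: SEND 2->1: VV[2][2]++ -> VV[2]=[0, 0, 3, 0], msg_vec=[0, 0, 3, 0]; VV[1]=max(VV[1],msg_vec) then VV[1][1]++ -> VV[1]=[0, 4, 3, 0]
Event 6: SEND 0->3: VV[0][0]++ -> VV[0]=[3, 3, 2, 0], msg_vec=[3, 3, 2, 0]; VV[3]=max(VV[3],msg_vec) then VV[3][3]++ -> VV[3]=[3, 3, 2, 1]
Event 7: LOCAL 1: VV[1][1]++ -> VV[1]=[0, 5, 3, 0]
Event 8: LOCAL 1: VV[1][1]++ -> VV[1]=[0, 6, 3, 0]
Event 9: LOCAL 1: VV[1][1]++ -> VV[1]=[0, 7, 3, 0]
Event 8 stamp: [0, 6, 3, 0]
Event 9 stamp: [0, 7, 3, 0]
[0, 6, 3, 0] <= [0, 7, 3, 0]? True
[0, 7, 3, 0] <= [0, 6, 3, 0]? False
Relation: before

Answer: before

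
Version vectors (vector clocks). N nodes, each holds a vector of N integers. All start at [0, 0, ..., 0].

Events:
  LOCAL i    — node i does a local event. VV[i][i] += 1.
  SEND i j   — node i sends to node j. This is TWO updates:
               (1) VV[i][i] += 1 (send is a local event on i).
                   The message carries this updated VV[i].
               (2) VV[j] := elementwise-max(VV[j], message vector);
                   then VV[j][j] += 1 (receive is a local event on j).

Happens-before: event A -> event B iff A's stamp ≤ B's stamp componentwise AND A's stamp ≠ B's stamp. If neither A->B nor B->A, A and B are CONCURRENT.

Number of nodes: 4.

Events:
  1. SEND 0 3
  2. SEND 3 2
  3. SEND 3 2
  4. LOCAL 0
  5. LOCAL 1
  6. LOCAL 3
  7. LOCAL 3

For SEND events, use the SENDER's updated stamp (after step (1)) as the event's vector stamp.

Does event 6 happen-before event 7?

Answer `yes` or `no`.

Initial: VV[0]=[0, 0, 0, 0]
Initial: VV[1]=[0, 0, 0, 0]
Initial: VV[2]=[0, 0, 0, 0]
Initial: VV[3]=[0, 0, 0, 0]
Event 1: SEND 0->3: VV[0][0]++ -> VV[0]=[1, 0, 0, 0], msg_vec=[1, 0, 0, 0]; VV[3]=max(VV[3],msg_vec) then VV[3][3]++ -> VV[3]=[1, 0, 0, 1]
Event 2: SEND 3->2: VV[3][3]++ -> VV[3]=[1, 0, 0, 2], msg_vec=[1, 0, 0, 2]; VV[2]=max(VV[2],msg_vec) then VV[2][2]++ -> VV[2]=[1, 0, 1, 2]
Event 3: SEND 3->2: VV[3][3]++ -> VV[3]=[1, 0, 0, 3], msg_vec=[1, 0, 0, 3]; VV[2]=max(VV[2],msg_vec) then VV[2][2]++ -> VV[2]=[1, 0, 2, 3]
Event 4: LOCAL 0: VV[0][0]++ -> VV[0]=[2, 0, 0, 0]
Event 5: LOCAL 1: VV[1][1]++ -> VV[1]=[0, 1, 0, 0]
Event 6: LOCAL 3: VV[3][3]++ -> VV[3]=[1, 0, 0, 4]
Event 7: LOCAL 3: VV[3][3]++ -> VV[3]=[1, 0, 0, 5]
Event 6 stamp: [1, 0, 0, 4]
Event 7 stamp: [1, 0, 0, 5]
[1, 0, 0, 4] <= [1, 0, 0, 5]? True. Equal? False. Happens-before: True

Answer: yes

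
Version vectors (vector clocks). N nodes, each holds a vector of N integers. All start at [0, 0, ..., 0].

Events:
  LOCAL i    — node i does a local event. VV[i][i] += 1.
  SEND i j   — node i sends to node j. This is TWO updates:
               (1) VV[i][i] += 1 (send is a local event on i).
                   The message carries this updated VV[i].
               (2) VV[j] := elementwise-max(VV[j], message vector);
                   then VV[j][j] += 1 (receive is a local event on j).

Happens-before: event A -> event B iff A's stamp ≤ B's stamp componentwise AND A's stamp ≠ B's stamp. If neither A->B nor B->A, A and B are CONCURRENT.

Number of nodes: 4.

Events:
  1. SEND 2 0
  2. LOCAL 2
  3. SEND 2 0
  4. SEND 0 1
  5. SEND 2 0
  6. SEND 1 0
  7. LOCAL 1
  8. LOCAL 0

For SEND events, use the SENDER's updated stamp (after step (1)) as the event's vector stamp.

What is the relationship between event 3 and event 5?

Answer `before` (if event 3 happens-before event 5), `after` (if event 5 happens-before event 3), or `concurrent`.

Answer: before

Derivation:
Initial: VV[0]=[0, 0, 0, 0]
Initial: VV[1]=[0, 0, 0, 0]
Initial: VV[2]=[0, 0, 0, 0]
Initial: VV[3]=[0, 0, 0, 0]
Event 1: SEND 2->0: VV[2][2]++ -> VV[2]=[0, 0, 1, 0], msg_vec=[0, 0, 1, 0]; VV[0]=max(VV[0],msg_vec) then VV[0][0]++ -> VV[0]=[1, 0, 1, 0]
Event 2: LOCAL 2: VV[2][2]++ -> VV[2]=[0, 0, 2, 0]
Event 3: SEND 2->0: VV[2][2]++ -> VV[2]=[0, 0, 3, 0], msg_vec=[0, 0, 3, 0]; VV[0]=max(VV[0],msg_vec) then VV[0][0]++ -> VV[0]=[2, 0, 3, 0]
Event 4: SEND 0->1: VV[0][0]++ -> VV[0]=[3, 0, 3, 0], msg_vec=[3, 0, 3, 0]; VV[1]=max(VV[1],msg_vec) then VV[1][1]++ -> VV[1]=[3, 1, 3, 0]
Event 5: SEND 2->0: VV[2][2]++ -> VV[2]=[0, 0, 4, 0], msg_vec=[0, 0, 4, 0]; VV[0]=max(VV[0],msg_vec) then VV[0][0]++ -> VV[0]=[4, 0, 4, 0]
Event 6: SEND 1->0: VV[1][1]++ -> VV[1]=[3, 2, 3, 0], msg_vec=[3, 2, 3, 0]; VV[0]=max(VV[0],msg_vec) then VV[0][0]++ -> VV[0]=[5, 2, 4, 0]
Event 7: LOCAL 1: VV[1][1]++ -> VV[1]=[3, 3, 3, 0]
Event 8: LOCAL 0: VV[0][0]++ -> VV[0]=[6, 2, 4, 0]
Event 3 stamp: [0, 0, 3, 0]
Event 5 stamp: [0, 0, 4, 0]
[0, 0, 3, 0] <= [0, 0, 4, 0]? True
[0, 0, 4, 0] <= [0, 0, 3, 0]? False
Relation: before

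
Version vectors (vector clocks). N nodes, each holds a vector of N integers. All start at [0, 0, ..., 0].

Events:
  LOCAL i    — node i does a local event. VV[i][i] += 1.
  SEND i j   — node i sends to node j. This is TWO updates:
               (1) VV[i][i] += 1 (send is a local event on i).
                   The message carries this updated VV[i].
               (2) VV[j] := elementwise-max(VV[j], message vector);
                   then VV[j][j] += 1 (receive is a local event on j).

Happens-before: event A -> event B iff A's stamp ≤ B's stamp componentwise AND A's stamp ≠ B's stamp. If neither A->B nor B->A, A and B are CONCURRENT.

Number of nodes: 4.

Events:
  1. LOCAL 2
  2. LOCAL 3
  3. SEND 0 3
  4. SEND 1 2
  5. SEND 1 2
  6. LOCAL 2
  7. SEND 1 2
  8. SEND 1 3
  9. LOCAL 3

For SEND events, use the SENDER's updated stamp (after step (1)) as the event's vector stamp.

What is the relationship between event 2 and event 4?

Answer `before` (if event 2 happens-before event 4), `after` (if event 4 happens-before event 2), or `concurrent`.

Answer: concurrent

Derivation:
Initial: VV[0]=[0, 0, 0, 0]
Initial: VV[1]=[0, 0, 0, 0]
Initial: VV[2]=[0, 0, 0, 0]
Initial: VV[3]=[0, 0, 0, 0]
Event 1: LOCAL 2: VV[2][2]++ -> VV[2]=[0, 0, 1, 0]
Event 2: LOCAL 3: VV[3][3]++ -> VV[3]=[0, 0, 0, 1]
Event 3: SEND 0->3: VV[0][0]++ -> VV[0]=[1, 0, 0, 0], msg_vec=[1, 0, 0, 0]; VV[3]=max(VV[3],msg_vec) then VV[3][3]++ -> VV[3]=[1, 0, 0, 2]
Event 4: SEND 1->2: VV[1][1]++ -> VV[1]=[0, 1, 0, 0], msg_vec=[0, 1, 0, 0]; VV[2]=max(VV[2],msg_vec) then VV[2][2]++ -> VV[2]=[0, 1, 2, 0]
Event 5: SEND 1->2: VV[1][1]++ -> VV[1]=[0, 2, 0, 0], msg_vec=[0, 2, 0, 0]; VV[2]=max(VV[2],msg_vec) then VV[2][2]++ -> VV[2]=[0, 2, 3, 0]
Event 6: LOCAL 2: VV[2][2]++ -> VV[2]=[0, 2, 4, 0]
Event 7: SEND 1->2: VV[1][1]++ -> VV[1]=[0, 3, 0, 0], msg_vec=[0, 3, 0, 0]; VV[2]=max(VV[2],msg_vec) then VV[2][2]++ -> VV[2]=[0, 3, 5, 0]
Event 8: SEND 1->3: VV[1][1]++ -> VV[1]=[0, 4, 0, 0], msg_vec=[0, 4, 0, 0]; VV[3]=max(VV[3],msg_vec) then VV[3][3]++ -> VV[3]=[1, 4, 0, 3]
Event 9: LOCAL 3: VV[3][3]++ -> VV[3]=[1, 4, 0, 4]
Event 2 stamp: [0, 0, 0, 1]
Event 4 stamp: [0, 1, 0, 0]
[0, 0, 0, 1] <= [0, 1, 0, 0]? False
[0, 1, 0, 0] <= [0, 0, 0, 1]? False
Relation: concurrent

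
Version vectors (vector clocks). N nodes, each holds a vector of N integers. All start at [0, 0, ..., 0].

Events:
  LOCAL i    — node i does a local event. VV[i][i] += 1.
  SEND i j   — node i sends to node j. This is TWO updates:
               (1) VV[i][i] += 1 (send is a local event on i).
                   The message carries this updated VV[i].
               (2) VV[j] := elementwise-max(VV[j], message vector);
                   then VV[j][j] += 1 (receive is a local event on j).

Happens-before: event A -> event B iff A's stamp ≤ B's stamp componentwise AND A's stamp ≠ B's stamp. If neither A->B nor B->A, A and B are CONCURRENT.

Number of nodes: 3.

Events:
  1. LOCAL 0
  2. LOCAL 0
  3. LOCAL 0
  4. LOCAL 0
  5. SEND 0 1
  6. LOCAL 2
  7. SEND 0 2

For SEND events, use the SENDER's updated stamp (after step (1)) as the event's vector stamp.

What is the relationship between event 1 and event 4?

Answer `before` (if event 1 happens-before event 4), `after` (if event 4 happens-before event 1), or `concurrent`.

Initial: VV[0]=[0, 0, 0]
Initial: VV[1]=[0, 0, 0]
Initial: VV[2]=[0, 0, 0]
Event 1: LOCAL 0: VV[0][0]++ -> VV[0]=[1, 0, 0]
Event 2: LOCAL 0: VV[0][0]++ -> VV[0]=[2, 0, 0]
Event 3: LOCAL 0: VV[0][0]++ -> VV[0]=[3, 0, 0]
Event 4: LOCAL 0: VV[0][0]++ -> VV[0]=[4, 0, 0]
Event 5: SEND 0->1: VV[0][0]++ -> VV[0]=[5, 0, 0], msg_vec=[5, 0, 0]; VV[1]=max(VV[1],msg_vec) then VV[1][1]++ -> VV[1]=[5, 1, 0]
Event 6: LOCAL 2: VV[2][2]++ -> VV[2]=[0, 0, 1]
Event 7: SEND 0->2: VV[0][0]++ -> VV[0]=[6, 0, 0], msg_vec=[6, 0, 0]; VV[2]=max(VV[2],msg_vec) then VV[2][2]++ -> VV[2]=[6, 0, 2]
Event 1 stamp: [1, 0, 0]
Event 4 stamp: [4, 0, 0]
[1, 0, 0] <= [4, 0, 0]? True
[4, 0, 0] <= [1, 0, 0]? False
Relation: before

Answer: before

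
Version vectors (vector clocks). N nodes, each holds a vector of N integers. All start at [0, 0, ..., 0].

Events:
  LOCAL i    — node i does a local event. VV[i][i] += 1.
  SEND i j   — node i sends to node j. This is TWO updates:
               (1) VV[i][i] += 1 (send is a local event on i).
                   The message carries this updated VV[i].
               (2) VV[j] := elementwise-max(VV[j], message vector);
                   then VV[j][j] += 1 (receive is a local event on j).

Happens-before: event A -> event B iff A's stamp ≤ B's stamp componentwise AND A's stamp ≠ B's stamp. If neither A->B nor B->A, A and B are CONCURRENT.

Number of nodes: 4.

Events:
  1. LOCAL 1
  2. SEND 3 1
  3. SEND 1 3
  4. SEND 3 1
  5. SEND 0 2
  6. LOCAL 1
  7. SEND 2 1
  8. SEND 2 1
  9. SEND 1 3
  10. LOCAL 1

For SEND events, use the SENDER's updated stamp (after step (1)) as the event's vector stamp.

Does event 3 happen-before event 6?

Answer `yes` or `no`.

Answer: yes

Derivation:
Initial: VV[0]=[0, 0, 0, 0]
Initial: VV[1]=[0, 0, 0, 0]
Initial: VV[2]=[0, 0, 0, 0]
Initial: VV[3]=[0, 0, 0, 0]
Event 1: LOCAL 1: VV[1][1]++ -> VV[1]=[0, 1, 0, 0]
Event 2: SEND 3->1: VV[3][3]++ -> VV[3]=[0, 0, 0, 1], msg_vec=[0, 0, 0, 1]; VV[1]=max(VV[1],msg_vec) then VV[1][1]++ -> VV[1]=[0, 2, 0, 1]
Event 3: SEND 1->3: VV[1][1]++ -> VV[1]=[0, 3, 0, 1], msg_vec=[0, 3, 0, 1]; VV[3]=max(VV[3],msg_vec) then VV[3][3]++ -> VV[3]=[0, 3, 0, 2]
Event 4: SEND 3->1: VV[3][3]++ -> VV[3]=[0, 3, 0, 3], msg_vec=[0, 3, 0, 3]; VV[1]=max(VV[1],msg_vec) then VV[1][1]++ -> VV[1]=[0, 4, 0, 3]
Event 5: SEND 0->2: VV[0][0]++ -> VV[0]=[1, 0, 0, 0], msg_vec=[1, 0, 0, 0]; VV[2]=max(VV[2],msg_vec) then VV[2][2]++ -> VV[2]=[1, 0, 1, 0]
Event 6: LOCAL 1: VV[1][1]++ -> VV[1]=[0, 5, 0, 3]
Event 7: SEND 2->1: VV[2][2]++ -> VV[2]=[1, 0, 2, 0], msg_vec=[1, 0, 2, 0]; VV[1]=max(VV[1],msg_vec) then VV[1][1]++ -> VV[1]=[1, 6, 2, 3]
Event 8: SEND 2->1: VV[2][2]++ -> VV[2]=[1, 0, 3, 0], msg_vec=[1, 0, 3, 0]; VV[1]=max(VV[1],msg_vec) then VV[1][1]++ -> VV[1]=[1, 7, 3, 3]
Event 9: SEND 1->3: VV[1][1]++ -> VV[1]=[1, 8, 3, 3], msg_vec=[1, 8, 3, 3]; VV[3]=max(VV[3],msg_vec) then VV[3][3]++ -> VV[3]=[1, 8, 3, 4]
Event 10: LOCAL 1: VV[1][1]++ -> VV[1]=[1, 9, 3, 3]
Event 3 stamp: [0, 3, 0, 1]
Event 6 stamp: [0, 5, 0, 3]
[0, 3, 0, 1] <= [0, 5, 0, 3]? True. Equal? False. Happens-before: True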